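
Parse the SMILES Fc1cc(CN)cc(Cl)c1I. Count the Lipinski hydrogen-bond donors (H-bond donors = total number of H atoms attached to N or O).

Donors: find every N or O and count the H atoms it carries.
  atom 6 (N): bond orders sum to 1 → 2 H
Lipinski HBD = 2.

2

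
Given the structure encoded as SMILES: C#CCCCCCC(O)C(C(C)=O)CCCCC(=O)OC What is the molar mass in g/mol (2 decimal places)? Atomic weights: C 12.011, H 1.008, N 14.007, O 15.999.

296.41 g/mol

First, the molecular formula is C17H28O4 (counting implicit H from valence).
  C: 17 × 12.011 = 204.187
  H: 28 × 1.008 = 28.224
  O: 4 × 15.999 = 63.996
Sum: 17×12.011 + 28×1.008 + 4×15.999 = 296.407 → 296.41 g/mol.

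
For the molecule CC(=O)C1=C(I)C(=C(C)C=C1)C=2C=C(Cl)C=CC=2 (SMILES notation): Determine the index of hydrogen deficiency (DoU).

Molecular formula: C15H12ClIO.
DoU = (2C + 2 + N − H − X) / 2, where X is the halogen count and O/S are ignored.
    = (2·15 + 2 + 0 − 12 − 2) / 2 = 18 / 2 = 9.

9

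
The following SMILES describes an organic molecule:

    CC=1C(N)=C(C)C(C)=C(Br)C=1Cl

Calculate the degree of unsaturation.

Molecular formula: C9H11BrClN.
DoU = (2C + 2 + N − H − X) / 2, where X is the halogen count and O/S are ignored.
    = (2·9 + 2 + 1 − 11 − 2) / 2 = 8 / 2 = 4.

4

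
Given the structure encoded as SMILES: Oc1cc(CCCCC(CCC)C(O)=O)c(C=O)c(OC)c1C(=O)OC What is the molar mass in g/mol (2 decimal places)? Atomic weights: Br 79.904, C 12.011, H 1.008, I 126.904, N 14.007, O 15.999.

First, the molecular formula is C19H26O7 (counting implicit H from valence).
  C: 19 × 12.011 = 228.209
  H: 26 × 1.008 = 26.208
  O: 7 × 15.999 = 111.993
Sum: 19×12.011 + 26×1.008 + 7×15.999 = 366.410 → 366.41 g/mol.

366.41 g/mol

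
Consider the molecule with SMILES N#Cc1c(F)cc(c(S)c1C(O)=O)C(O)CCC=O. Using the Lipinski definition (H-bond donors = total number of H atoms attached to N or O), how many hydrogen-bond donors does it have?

Donors: find every N or O and count the H atoms it carries.
  atom 1 (N): bond orders sum to 3 → 0 H
  atom 12 (O): bond orders sum to 1 → 1 H
  atom 13 (O): bond orders sum to 2 → 0 H
  atom 15 (O): bond orders sum to 1 → 1 H
  atom 19 (O): bond orders sum to 2 → 0 H
Lipinski HBD = 2.

2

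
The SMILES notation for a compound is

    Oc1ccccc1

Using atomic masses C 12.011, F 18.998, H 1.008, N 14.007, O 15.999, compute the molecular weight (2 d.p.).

First, the molecular formula is C6H6O (counting implicit H from valence).
  C: 6 × 12.011 = 72.066
  H: 6 × 1.008 = 6.048
  O: 1 × 15.999 = 15.999
Sum: 6×12.011 + 6×1.008 + 1×15.999 = 94.113 → 94.11 g/mol.

94.11 g/mol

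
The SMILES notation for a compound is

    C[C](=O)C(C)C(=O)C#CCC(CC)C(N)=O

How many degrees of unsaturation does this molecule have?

Molecular formula: C12H17NO3.
DoU = (2C + 2 + N − H − X) / 2, where X is the halogen count and O/S are ignored.
    = (2·12 + 2 + 1 − 17 − 0) / 2 = 10 / 2 = 5.

5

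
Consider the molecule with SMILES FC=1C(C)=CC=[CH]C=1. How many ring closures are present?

In SMILES, each pair of matching ring-closure digits denotes one ring-closing bond; the number of such bonds equals the number of independent rings.
Ring-closure bonds here: 1.

1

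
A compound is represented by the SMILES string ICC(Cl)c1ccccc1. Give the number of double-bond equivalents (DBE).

4

Molecular formula: C8H8ClI.
DoU = (2C + 2 + N − H − X) / 2, where X is the halogen count and O/S are ignored.
    = (2·8 + 2 + 0 − 8 − 2) / 2 = 8 / 2 = 4.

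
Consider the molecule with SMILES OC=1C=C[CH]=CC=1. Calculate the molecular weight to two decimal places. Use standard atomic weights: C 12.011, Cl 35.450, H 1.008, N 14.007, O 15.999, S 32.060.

First, the molecular formula is C6H6O (counting implicit H from valence).
  C: 6 × 12.011 = 72.066
  H: 6 × 1.008 = 6.048
  O: 1 × 15.999 = 15.999
Sum: 6×12.011 + 6×1.008 + 1×15.999 = 94.113 → 94.11 g/mol.

94.11 g/mol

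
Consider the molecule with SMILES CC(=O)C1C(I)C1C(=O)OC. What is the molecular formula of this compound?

C7H9IO3

Walk through each heavy atom and fill implicit hydrogens from standard valence (C 4, N 3, O 2, S 2, halogen 1):
  atom 1: C, bond orders sum to 1 (valence 4) → 3 H
  atom 2: C, bond orders sum to 4 (valence 4) → 0 H
  atom 3: O, bond orders sum to 2 (valence 2) → 0 H
  atom 4: C, bond orders sum to 3 (valence 4) → 1 H
  atom 5: C, bond orders sum to 3 (valence 4) → 1 H
  atom 6: I (halogen, monovalent) → 0 H
  atom 7: C, bond orders sum to 3 (valence 4) → 1 H
  atom 8: C, bond orders sum to 4 (valence 4) → 0 H
  atom 9: O, bond orders sum to 2 (valence 2) → 0 H
  atom 10: O, bond orders sum to 2 (valence 2) → 0 H
  atom 11: C, bond orders sum to 1 (valence 4) → 3 H
Totals → C:7, H:9, I:1, O:3.
In Hill order: C7H9IO3.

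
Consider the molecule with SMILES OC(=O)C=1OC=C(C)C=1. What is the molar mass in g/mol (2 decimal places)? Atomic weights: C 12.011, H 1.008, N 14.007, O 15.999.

126.11 g/mol

First, the molecular formula is C6H6O3 (counting implicit H from valence).
  C: 6 × 12.011 = 72.066
  H: 6 × 1.008 = 6.048
  O: 3 × 15.999 = 47.997
Sum: 6×12.011 + 6×1.008 + 3×15.999 = 126.111 → 126.11 g/mol.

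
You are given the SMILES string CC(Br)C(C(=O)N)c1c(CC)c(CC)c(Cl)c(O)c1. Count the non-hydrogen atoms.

19

Every atom symbol written in the SMILES (organic subset) is one heavy atom; implicit H are not written.
Heavy atoms by element → Br:1, C:14, Cl:1, N:1, O:2.
Total: 19.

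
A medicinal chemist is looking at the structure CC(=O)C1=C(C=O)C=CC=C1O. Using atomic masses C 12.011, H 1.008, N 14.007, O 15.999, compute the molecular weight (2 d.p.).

First, the molecular formula is C9H8O3 (counting implicit H from valence).
  C: 9 × 12.011 = 108.099
  H: 8 × 1.008 = 8.064
  O: 3 × 15.999 = 47.997
Sum: 9×12.011 + 8×1.008 + 3×15.999 = 164.160 → 164.16 g/mol.

164.16 g/mol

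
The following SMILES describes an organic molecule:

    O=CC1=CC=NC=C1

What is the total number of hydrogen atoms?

5

Walk through each heavy atom and fill implicit hydrogens from standard valence (C 4, N 3, O 2, S 2, halogen 1):
  atom 1: O, bond orders sum to 2 (valence 2) → 0 H
  atom 2: C, bond orders sum to 3 (valence 4) → 1 H
  atom 3: C, bond orders sum to 4 (valence 4) → 0 H
  atom 4: C, bond orders sum to 3 (valence 4) → 1 H
  atom 5: C, bond orders sum to 3 (valence 4) → 1 H
  atom 6: N, bond orders sum to 3 (valence 3) → 0 H
  atom 7: C, bond orders sum to 3 (valence 4) → 1 H
  atom 8: C, bond orders sum to 3 (valence 4) → 1 H
Total hydrogens: 5.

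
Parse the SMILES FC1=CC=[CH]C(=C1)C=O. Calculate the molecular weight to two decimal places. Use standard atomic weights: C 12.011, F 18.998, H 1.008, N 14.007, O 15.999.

First, the molecular formula is C7H5FO (counting implicit H from valence).
  C: 7 × 12.011 = 84.077
  F: 1 × 18.998 = 18.998
  H: 5 × 1.008 = 5.040
  O: 1 × 15.999 = 15.999
Sum: 7×12.011 + 1×18.998 + 5×1.008 + 1×15.999 = 124.114 → 124.11 g/mol.

124.11 g/mol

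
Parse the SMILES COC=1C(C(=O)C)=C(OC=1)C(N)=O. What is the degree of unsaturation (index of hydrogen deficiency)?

5

Molecular formula: C8H9NO4.
DoU = (2C + 2 + N − H − X) / 2, where X is the halogen count and O/S are ignored.
    = (2·8 + 2 + 1 − 9 − 0) / 2 = 10 / 2 = 5.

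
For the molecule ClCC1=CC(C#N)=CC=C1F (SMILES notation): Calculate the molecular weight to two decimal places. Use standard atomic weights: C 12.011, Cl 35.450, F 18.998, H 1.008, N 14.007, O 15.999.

First, the molecular formula is C8H5ClFN (counting implicit H from valence).
  C: 8 × 12.011 = 96.088
  Cl: 1 × 35.450 = 35.450
  F: 1 × 18.998 = 18.998
  H: 5 × 1.008 = 5.040
  N: 1 × 14.007 = 14.007
Sum: 8×12.011 + 1×35.450 + 1×18.998 + 5×1.008 + 1×14.007 = 169.583 → 169.58 g/mol.

169.58 g/mol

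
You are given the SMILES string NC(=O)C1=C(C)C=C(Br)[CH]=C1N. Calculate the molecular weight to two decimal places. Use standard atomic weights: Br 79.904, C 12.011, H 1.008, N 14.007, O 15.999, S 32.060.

229.08 g/mol

First, the molecular formula is C8H9BrN2O (counting implicit H from valence).
  Br: 1 × 79.904 = 79.904
  C: 8 × 12.011 = 96.088
  H: 9 × 1.008 = 9.072
  N: 2 × 14.007 = 28.014
  O: 1 × 15.999 = 15.999
Sum: 1×79.904 + 8×12.011 + 9×1.008 + 2×14.007 + 1×15.999 = 229.077 → 229.08 g/mol.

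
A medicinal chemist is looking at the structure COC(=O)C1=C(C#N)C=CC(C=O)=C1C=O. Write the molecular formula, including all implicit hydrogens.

Walk through each heavy atom and fill implicit hydrogens from standard valence (C 4, N 3, O 2, S 2, halogen 1):
  atom 1: C, bond orders sum to 1 (valence 4) → 3 H
  atom 2: O, bond orders sum to 2 (valence 2) → 0 H
  atom 3: C, bond orders sum to 4 (valence 4) → 0 H
  atom 4: O, bond orders sum to 2 (valence 2) → 0 H
  atom 5: C, bond orders sum to 4 (valence 4) → 0 H
  atom 6: C, bond orders sum to 4 (valence 4) → 0 H
  atom 7: C, bond orders sum to 4 (valence 4) → 0 H
  atom 8: N, bond orders sum to 3 (valence 3) → 0 H
  atom 9: C, bond orders sum to 3 (valence 4) → 1 H
  atom 10: C, bond orders sum to 3 (valence 4) → 1 H
  atom 11: C, bond orders sum to 4 (valence 4) → 0 H
  atom 12: C, bond orders sum to 3 (valence 4) → 1 H
  atom 13: O, bond orders sum to 2 (valence 2) → 0 H
  atom 14: C, bond orders sum to 4 (valence 4) → 0 H
  atom 15: C, bond orders sum to 3 (valence 4) → 1 H
  atom 16: O, bond orders sum to 2 (valence 2) → 0 H
Totals → C:11, H:7, N:1, O:4.

C11H7NO4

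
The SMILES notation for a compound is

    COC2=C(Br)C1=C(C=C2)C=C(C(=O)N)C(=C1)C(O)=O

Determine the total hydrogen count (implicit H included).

Walk through each heavy atom and fill implicit hydrogens from standard valence (C 4, N 3, O 2, S 2, halogen 1):
  atom 1: C, bond orders sum to 1 (valence 4) → 3 H
  atom 2: O, bond orders sum to 2 (valence 2) → 0 H
  atom 3: C, bond orders sum to 4 (valence 4) → 0 H
  atom 4: C, bond orders sum to 4 (valence 4) → 0 H
  atom 5: Br (halogen, monovalent) → 0 H
  atom 6: C, bond orders sum to 4 (valence 4) → 0 H
  atom 7: C, bond orders sum to 4 (valence 4) → 0 H
  atom 8: C, bond orders sum to 3 (valence 4) → 1 H
  atom 9: C, bond orders sum to 3 (valence 4) → 1 H
  atom 10: C, bond orders sum to 3 (valence 4) → 1 H
  atom 11: C, bond orders sum to 4 (valence 4) → 0 H
  atom 12: C, bond orders sum to 4 (valence 4) → 0 H
  atom 13: O, bond orders sum to 2 (valence 2) → 0 H
  atom 14: N, bond orders sum to 1 (valence 3) → 2 H
  atom 15: C, bond orders sum to 4 (valence 4) → 0 H
  atom 16: C, bond orders sum to 3 (valence 4) → 1 H
  atom 17: C, bond orders sum to 4 (valence 4) → 0 H
  atom 18: O, bond orders sum to 1 (valence 2) → 1 H
  atom 19: O, bond orders sum to 2 (valence 2) → 0 H
Total hydrogens: 10.

10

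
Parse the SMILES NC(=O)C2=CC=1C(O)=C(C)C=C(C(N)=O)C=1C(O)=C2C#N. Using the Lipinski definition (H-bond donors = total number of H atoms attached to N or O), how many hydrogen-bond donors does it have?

Donors: find every N or O and count the H atoms it carries.
  atom 1 (N): bond orders sum to 1 → 2 H
  atom 3 (O): bond orders sum to 2 → 0 H
  atom 8 (O): bond orders sum to 1 → 1 H
  atom 14 (N): bond orders sum to 1 → 2 H
  atom 15 (O): bond orders sum to 2 → 0 H
  atom 18 (O): bond orders sum to 1 → 1 H
  atom 21 (N): bond orders sum to 3 → 0 H
Lipinski HBD = 6.

6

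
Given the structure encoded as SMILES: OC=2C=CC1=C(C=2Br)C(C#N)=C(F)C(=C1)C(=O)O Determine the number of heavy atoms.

18

Every atom symbol written in the SMILES (organic subset) is one heavy atom; implicit H are not written.
Heavy atoms by element → Br:1, C:12, F:1, N:1, O:3.
Total: 18.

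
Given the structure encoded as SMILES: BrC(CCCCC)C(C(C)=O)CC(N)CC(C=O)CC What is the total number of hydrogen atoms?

Walk through each heavy atom and fill implicit hydrogens from standard valence (C 4, N 3, O 2, S 2, halogen 1):
  atom 1: Br (halogen, monovalent) → 0 H
  atom 2: C, bond orders sum to 3 (valence 4) → 1 H
  atom 3: C, bond orders sum to 2 (valence 4) → 2 H
  atom 4: C, bond orders sum to 2 (valence 4) → 2 H
  atom 5: C, bond orders sum to 2 (valence 4) → 2 H
  atom 6: C, bond orders sum to 2 (valence 4) → 2 H
  atom 7: C, bond orders sum to 1 (valence 4) → 3 H
  atom 8: C, bond orders sum to 3 (valence 4) → 1 H
  atom 9: C, bond orders sum to 4 (valence 4) → 0 H
  atom 10: C, bond orders sum to 1 (valence 4) → 3 H
  atom 11: O, bond orders sum to 2 (valence 2) → 0 H
  atom 12: C, bond orders sum to 2 (valence 4) → 2 H
  atom 13: C, bond orders sum to 3 (valence 4) → 1 H
  atom 14: N, bond orders sum to 1 (valence 3) → 2 H
  atom 15: C, bond orders sum to 2 (valence 4) → 2 H
  atom 16: C, bond orders sum to 3 (valence 4) → 1 H
  atom 17: C, bond orders sum to 3 (valence 4) → 1 H
  atom 18: O, bond orders sum to 2 (valence 2) → 0 H
  atom 19: C, bond orders sum to 2 (valence 4) → 2 H
  atom 20: C, bond orders sum to 1 (valence 4) → 3 H
Total hydrogens: 30.

30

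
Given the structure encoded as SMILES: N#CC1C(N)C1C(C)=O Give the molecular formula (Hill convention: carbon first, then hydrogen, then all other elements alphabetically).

C6H8N2O

Walk through each heavy atom and fill implicit hydrogens from standard valence (C 4, N 3, O 2, S 2, halogen 1):
  atom 1: N, bond orders sum to 3 (valence 3) → 0 H
  atom 2: C, bond orders sum to 4 (valence 4) → 0 H
  atom 3: C, bond orders sum to 3 (valence 4) → 1 H
  atom 4: C, bond orders sum to 3 (valence 4) → 1 H
  atom 5: N, bond orders sum to 1 (valence 3) → 2 H
  atom 6: C, bond orders sum to 3 (valence 4) → 1 H
  atom 7: C, bond orders sum to 4 (valence 4) → 0 H
  atom 8: C, bond orders sum to 1 (valence 4) → 3 H
  atom 9: O, bond orders sum to 2 (valence 2) → 0 H
Totals → C:6, H:8, N:2, O:1.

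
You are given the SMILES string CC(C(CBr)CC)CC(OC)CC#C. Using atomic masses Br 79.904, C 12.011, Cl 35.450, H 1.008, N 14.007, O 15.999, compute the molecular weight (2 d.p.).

First, the molecular formula is C12H21BrO (counting implicit H from valence).
  Br: 1 × 79.904 = 79.904
  C: 12 × 12.011 = 144.132
  H: 21 × 1.008 = 21.168
  O: 1 × 15.999 = 15.999
Sum: 1×79.904 + 12×12.011 + 21×1.008 + 1×15.999 = 261.203 → 261.20 g/mol.

261.20 g/mol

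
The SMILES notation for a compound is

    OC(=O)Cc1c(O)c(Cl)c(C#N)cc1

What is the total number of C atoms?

Count every carbon token in the SMILES (each C, including those in ring-closure positions and inside branches).
Carbon count: 9.

9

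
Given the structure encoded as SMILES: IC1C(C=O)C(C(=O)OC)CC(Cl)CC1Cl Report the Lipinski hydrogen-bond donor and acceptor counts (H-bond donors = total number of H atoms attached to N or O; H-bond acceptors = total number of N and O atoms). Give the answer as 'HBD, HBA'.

0, 3

Donors: find every N or O and count the H atoms it carries.
  atom 5 (O): bond orders sum to 2 → 0 H
  atom 8 (O): bond orders sum to 2 → 0 H
  atom 9 (O): bond orders sum to 2 → 0 H
Lipinski HBD = 0.
Acceptors: N atoms = 0, O atoms = 3 → HBA = 3.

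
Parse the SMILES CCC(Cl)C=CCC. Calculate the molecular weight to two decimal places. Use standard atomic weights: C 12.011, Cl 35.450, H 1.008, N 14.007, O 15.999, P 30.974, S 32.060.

First, the molecular formula is C7H13Cl (counting implicit H from valence).
  C: 7 × 12.011 = 84.077
  Cl: 1 × 35.450 = 35.450
  H: 13 × 1.008 = 13.104
Sum: 7×12.011 + 1×35.450 + 13×1.008 = 132.631 → 132.63 g/mol.

132.63 g/mol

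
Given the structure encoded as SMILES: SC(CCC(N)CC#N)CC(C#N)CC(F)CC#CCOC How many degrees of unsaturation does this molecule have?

Degree of unsaturation = (number of rings) + (number of π bonds).
Ring closures in the SMILES: 0.
π bonds: 3 triple bonds (each 2 DoU) → 6 DoU from unsaturation.
Total DoU = 0 + 6 = 6.

6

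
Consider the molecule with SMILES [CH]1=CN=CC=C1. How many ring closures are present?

1

In SMILES, each pair of matching ring-closure digits denotes one ring-closing bond; the number of such bonds equals the number of independent rings.
Ring-closure bonds here: 1.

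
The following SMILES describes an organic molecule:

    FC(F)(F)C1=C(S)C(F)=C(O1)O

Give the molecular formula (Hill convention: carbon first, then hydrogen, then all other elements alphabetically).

C5H2F4O2S

Walk through each heavy atom and fill implicit hydrogens from standard valence (C 4, N 3, O 2, S 2, halogen 1):
  atom 1: F (halogen, monovalent) → 0 H
  atom 2: C, bond orders sum to 4 (valence 4) → 0 H
  atom 3: F (halogen, monovalent) → 0 H
  atom 4: F (halogen, monovalent) → 0 H
  atom 5: C, bond orders sum to 4 (valence 4) → 0 H
  atom 6: C, bond orders sum to 4 (valence 4) → 0 H
  atom 7: S, bond orders sum to 1 (valence 2) → 1 H
  atom 8: C, bond orders sum to 4 (valence 4) → 0 H
  atom 9: F (halogen, monovalent) → 0 H
  atom 10: C, bond orders sum to 4 (valence 4) → 0 H
  atom 11: O, bond orders sum to 2 (valence 2) → 0 H
  atom 12: O, bond orders sum to 1 (valence 2) → 1 H
Totals → C:5, H:2, F:4, O:2, S:1.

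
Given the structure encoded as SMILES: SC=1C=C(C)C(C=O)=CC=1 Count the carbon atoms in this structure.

Count every carbon token in the SMILES (each C, including those in ring-closure positions and inside branches).
Carbon count: 8.

8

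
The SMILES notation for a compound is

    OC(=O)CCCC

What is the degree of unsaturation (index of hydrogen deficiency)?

Degree of unsaturation = (number of rings) + (number of π bonds).
Ring closures in the SMILES: 0.
π bonds: 1 double bond (each 1 DoU) → 1 DoU from unsaturation.
Total DoU = 0 + 1 = 1.

1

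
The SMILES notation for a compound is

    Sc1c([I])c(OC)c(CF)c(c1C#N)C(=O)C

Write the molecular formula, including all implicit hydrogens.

C11H9FINO2S

Walk through each heavy atom and fill implicit hydrogens from standard valence (C 4, N 3, O 2, S 2, halogen 1); for lowercase aromatic atoms, an aromatic c carries 1 H when it has two neighbours and 0 H with three, and aromatic n carries 0 H:
  atom 1: S, bond orders sum to 1 (valence 2) → 1 H
  atom 2: aromatic c, 3 neighbours → 0 H
  atom 3: aromatic c, 3 neighbours → 0 H
  atom 4: I with explicit H count 0
  atom 5: aromatic c, 3 neighbours → 0 H
  atom 6: O, bond orders sum to 2 (valence 2) → 0 H
  atom 7: C, bond orders sum to 1 (valence 4) → 3 H
  atom 8: aromatic c, 3 neighbours → 0 H
  atom 9: C, bond orders sum to 2 (valence 4) → 2 H
  atom 10: F (halogen, monovalent) → 0 H
  atom 11: aromatic c, 3 neighbours → 0 H
  atom 12: aromatic c, 3 neighbours → 0 H
  atom 13: C, bond orders sum to 4 (valence 4) → 0 H
  atom 14: N, bond orders sum to 3 (valence 3) → 0 H
  atom 15: C, bond orders sum to 4 (valence 4) → 0 H
  atom 16: O, bond orders sum to 2 (valence 2) → 0 H
  atom 17: C, bond orders sum to 1 (valence 4) → 3 H
Totals → C:11, H:9, F:1, I:1, N:1, O:2, S:1.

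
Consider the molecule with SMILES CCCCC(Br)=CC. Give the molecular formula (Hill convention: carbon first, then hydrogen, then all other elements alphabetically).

Walk through each heavy atom and fill implicit hydrogens from standard valence (C 4, N 3, O 2, S 2, halogen 1):
  atom 1: C, bond orders sum to 1 (valence 4) → 3 H
  atom 2: C, bond orders sum to 2 (valence 4) → 2 H
  atom 3: C, bond orders sum to 2 (valence 4) → 2 H
  atom 4: C, bond orders sum to 2 (valence 4) → 2 H
  atom 5: C, bond orders sum to 4 (valence 4) → 0 H
  atom 6: Br (halogen, monovalent) → 0 H
  atom 7: C, bond orders sum to 3 (valence 4) → 1 H
  atom 8: C, bond orders sum to 1 (valence 4) → 3 H
Totals → C:7, H:13, Br:1.

C7H13Br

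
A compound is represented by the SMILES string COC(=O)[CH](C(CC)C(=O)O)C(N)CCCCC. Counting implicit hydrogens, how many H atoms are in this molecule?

Walk through each heavy atom and fill implicit hydrogens from standard valence (C 4, N 3, O 2, S 2, halogen 1):
  atom 1: C, bond orders sum to 1 (valence 4) → 3 H
  atom 2: O, bond orders sum to 2 (valence 2) → 0 H
  atom 3: C, bond orders sum to 4 (valence 4) → 0 H
  atom 4: O, bond orders sum to 2 (valence 2) → 0 H
  atom 5: C with explicit H count 1
  atom 6: C, bond orders sum to 3 (valence 4) → 1 H
  atom 7: C, bond orders sum to 2 (valence 4) → 2 H
  atom 8: C, bond orders sum to 1 (valence 4) → 3 H
  atom 9: C, bond orders sum to 4 (valence 4) → 0 H
  atom 10: O, bond orders sum to 2 (valence 2) → 0 H
  atom 11: O, bond orders sum to 1 (valence 2) → 1 H
  atom 12: C, bond orders sum to 3 (valence 4) → 1 H
  atom 13: N, bond orders sum to 1 (valence 3) → 2 H
  atom 14: C, bond orders sum to 2 (valence 4) → 2 H
  atom 15: C, bond orders sum to 2 (valence 4) → 2 H
  atom 16: C, bond orders sum to 2 (valence 4) → 2 H
  atom 17: C, bond orders sum to 2 (valence 4) → 2 H
  atom 18: C, bond orders sum to 1 (valence 4) → 3 H
Total hydrogens: 25.

25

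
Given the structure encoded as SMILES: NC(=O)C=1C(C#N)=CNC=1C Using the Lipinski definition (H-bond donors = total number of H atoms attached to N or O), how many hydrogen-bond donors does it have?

3

Donors: find every N or O and count the H atoms it carries.
  atom 1 (N): bond orders sum to 1 → 2 H
  atom 3 (O): bond orders sum to 2 → 0 H
  atom 7 (N): bond orders sum to 3 → 0 H
  atom 9 (N): bond orders sum to 2 → 1 H
Lipinski HBD = 3.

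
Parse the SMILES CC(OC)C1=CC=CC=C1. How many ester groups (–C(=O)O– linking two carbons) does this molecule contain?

Scan the SMILES for the ester motif — none present.
Groups that are present: 1 ether.

0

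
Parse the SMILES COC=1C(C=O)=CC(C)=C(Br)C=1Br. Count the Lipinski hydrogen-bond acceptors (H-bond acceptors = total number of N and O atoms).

N atoms: 0; O atoms: 2.
Lipinski HBA = 0 + 2 = 2.

2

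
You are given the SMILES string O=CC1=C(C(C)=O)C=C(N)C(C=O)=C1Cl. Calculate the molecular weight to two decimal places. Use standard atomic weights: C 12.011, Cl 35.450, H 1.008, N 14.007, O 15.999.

First, the molecular formula is C10H8ClNO3 (counting implicit H from valence).
  C: 10 × 12.011 = 120.110
  Cl: 1 × 35.450 = 35.450
  H: 8 × 1.008 = 8.064
  N: 1 × 14.007 = 14.007
  O: 3 × 15.999 = 47.997
Sum: 10×12.011 + 1×35.450 + 8×1.008 + 1×14.007 + 3×15.999 = 225.628 → 225.63 g/mol.

225.63 g/mol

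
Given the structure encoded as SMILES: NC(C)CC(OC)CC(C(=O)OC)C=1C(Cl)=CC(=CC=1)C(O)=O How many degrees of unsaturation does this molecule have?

Degree of unsaturation = (number of rings) + (number of π bonds).
Ring closures in the SMILES: 1.
π bonds: 5 double bonds (each 1 DoU) → 5 DoU from unsaturation.
Total DoU = 1 + 5 = 6.

6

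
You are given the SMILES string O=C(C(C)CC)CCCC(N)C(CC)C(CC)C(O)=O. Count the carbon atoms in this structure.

Count every carbon token in the SMILES (each C, including those in ring-closure positions and inside branches).
Carbon count: 16.

16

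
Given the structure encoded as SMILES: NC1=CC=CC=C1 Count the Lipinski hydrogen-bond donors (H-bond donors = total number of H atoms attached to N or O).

Donors: find every N or O and count the H atoms it carries.
  atom 1 (N): bond orders sum to 1 → 2 H
Lipinski HBD = 2.

2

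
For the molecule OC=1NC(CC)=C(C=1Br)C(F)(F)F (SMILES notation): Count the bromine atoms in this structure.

Scan the SMILES for Br atoms (remember two-letter symbols like Cl and Br are single atoms).
Bromine count: 1.

1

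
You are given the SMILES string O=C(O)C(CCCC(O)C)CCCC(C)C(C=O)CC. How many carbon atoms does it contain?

16

Count every carbon token in the SMILES (each C, including those in ring-closure positions and inside branches).
Carbon count: 16.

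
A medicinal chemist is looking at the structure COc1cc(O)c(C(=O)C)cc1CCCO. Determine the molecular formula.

C12H16O4

Walk through each heavy atom and fill implicit hydrogens from standard valence (C 4, N 3, O 2, S 2, halogen 1); for lowercase aromatic atoms, an aromatic c carries 1 H when it has two neighbours and 0 H with three, and aromatic n carries 0 H:
  atom 1: C, bond orders sum to 1 (valence 4) → 3 H
  atom 2: O, bond orders sum to 2 (valence 2) → 0 H
  atom 3: aromatic c, 3 neighbours → 0 H
  atom 4: aromatic c, 2 neighbours → 1 H
  atom 5: aromatic c, 3 neighbours → 0 H
  atom 6: O, bond orders sum to 1 (valence 2) → 1 H
  atom 7: aromatic c, 3 neighbours → 0 H
  atom 8: C, bond orders sum to 4 (valence 4) → 0 H
  atom 9: O, bond orders sum to 2 (valence 2) → 0 H
  atom 10: C, bond orders sum to 1 (valence 4) → 3 H
  atom 11: aromatic c, 2 neighbours → 1 H
  atom 12: aromatic c, 3 neighbours → 0 H
  atom 13: C, bond orders sum to 2 (valence 4) → 2 H
  atom 14: C, bond orders sum to 2 (valence 4) → 2 H
  atom 15: C, bond orders sum to 2 (valence 4) → 2 H
  atom 16: O, bond orders sum to 1 (valence 2) → 1 H
Totals → C:12, H:16, O:4.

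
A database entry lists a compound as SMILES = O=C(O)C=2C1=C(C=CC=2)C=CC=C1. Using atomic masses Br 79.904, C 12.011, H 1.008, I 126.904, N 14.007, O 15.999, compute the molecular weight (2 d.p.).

First, the molecular formula is C11H8O2 (counting implicit H from valence).
  C: 11 × 12.011 = 132.121
  H: 8 × 1.008 = 8.064
  O: 2 × 15.999 = 31.998
Sum: 11×12.011 + 8×1.008 + 2×15.999 = 172.183 → 172.18 g/mol.

172.18 g/mol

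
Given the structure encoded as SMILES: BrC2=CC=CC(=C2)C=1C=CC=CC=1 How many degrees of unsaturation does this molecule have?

Molecular formula: C12H9Br.
DoU = (2C + 2 + N − H − X) / 2, where X is the halogen count and O/S are ignored.
    = (2·12 + 2 + 0 − 9 − 1) / 2 = 16 / 2 = 8.

8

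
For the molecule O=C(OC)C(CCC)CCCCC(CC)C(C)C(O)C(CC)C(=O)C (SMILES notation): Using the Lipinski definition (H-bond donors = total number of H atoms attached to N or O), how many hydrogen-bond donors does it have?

1

Donors: find every N or O and count the H atoms it carries.
  atom 1 (O): bond orders sum to 2 → 0 H
  atom 3 (O): bond orders sum to 2 → 0 H
  atom 19 (O): bond orders sum to 1 → 1 H
  atom 24 (O): bond orders sum to 2 → 0 H
Lipinski HBD = 1.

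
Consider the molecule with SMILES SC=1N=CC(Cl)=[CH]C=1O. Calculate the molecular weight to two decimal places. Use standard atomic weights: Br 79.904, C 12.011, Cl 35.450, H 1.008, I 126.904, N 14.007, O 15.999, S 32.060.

161.60 g/mol

First, the molecular formula is C5H4ClNOS (counting implicit H from valence).
  C: 5 × 12.011 = 60.055
  Cl: 1 × 35.450 = 35.450
  H: 4 × 1.008 = 4.032
  N: 1 × 14.007 = 14.007
  O: 1 × 15.999 = 15.999
  S: 1 × 32.060 = 32.060
Sum: 5×12.011 + 1×35.450 + 4×1.008 + 1×14.007 + 1×15.999 + 1×32.060 = 161.603 → 161.60 g/mol.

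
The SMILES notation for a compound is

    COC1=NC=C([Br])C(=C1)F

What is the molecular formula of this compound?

Walk through each heavy atom and fill implicit hydrogens from standard valence (C 4, N 3, O 2, S 2, halogen 1):
  atom 1: C, bond orders sum to 1 (valence 4) → 3 H
  atom 2: O, bond orders sum to 2 (valence 2) → 0 H
  atom 3: C, bond orders sum to 4 (valence 4) → 0 H
  atom 4: N, bond orders sum to 3 (valence 3) → 0 H
  atom 5: C, bond orders sum to 3 (valence 4) → 1 H
  atom 6: C, bond orders sum to 4 (valence 4) → 0 H
  atom 7: Br with explicit H count 0
  atom 8: C, bond orders sum to 4 (valence 4) → 0 H
  atom 9: C, bond orders sum to 3 (valence 4) → 1 H
  atom 10: F (halogen, monovalent) → 0 H
Totals → C:6, H:5, Br:1, F:1, N:1, O:1.

C6H5BrFNO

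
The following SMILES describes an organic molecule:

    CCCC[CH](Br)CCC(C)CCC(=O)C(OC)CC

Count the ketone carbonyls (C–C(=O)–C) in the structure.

1

The ketone motif appears at heavy-atom position 13 in the SMILES.
Other groups present: 1 ether.
Ketone count: 1.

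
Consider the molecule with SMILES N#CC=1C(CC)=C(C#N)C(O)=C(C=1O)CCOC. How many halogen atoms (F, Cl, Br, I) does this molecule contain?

Scan the SMILES for the halogen motif — none present.
Groups that are present: 1 ether, 2 hydroxyl, 2 nitrile.

0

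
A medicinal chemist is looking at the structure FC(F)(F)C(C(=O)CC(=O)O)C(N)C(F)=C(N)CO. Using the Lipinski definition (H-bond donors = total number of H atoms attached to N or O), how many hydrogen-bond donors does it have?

6

Donors: find every N or O and count the H atoms it carries.
  atom 7 (O): bond orders sum to 2 → 0 H
  atom 10 (O): bond orders sum to 2 → 0 H
  atom 11 (O): bond orders sum to 1 → 1 H
  atom 13 (N): bond orders sum to 1 → 2 H
  atom 17 (N): bond orders sum to 1 → 2 H
  atom 19 (O): bond orders sum to 1 → 1 H
Lipinski HBD = 6.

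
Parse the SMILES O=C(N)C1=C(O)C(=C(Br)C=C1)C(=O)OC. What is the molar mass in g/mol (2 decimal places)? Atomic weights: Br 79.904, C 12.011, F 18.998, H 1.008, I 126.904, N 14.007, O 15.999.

274.07 g/mol

First, the molecular formula is C9H8BrNO4 (counting implicit H from valence).
  Br: 1 × 79.904 = 79.904
  C: 9 × 12.011 = 108.099
  H: 8 × 1.008 = 8.064
  N: 1 × 14.007 = 14.007
  O: 4 × 15.999 = 63.996
Sum: 1×79.904 + 9×12.011 + 8×1.008 + 1×14.007 + 4×15.999 = 274.070 → 274.07 g/mol.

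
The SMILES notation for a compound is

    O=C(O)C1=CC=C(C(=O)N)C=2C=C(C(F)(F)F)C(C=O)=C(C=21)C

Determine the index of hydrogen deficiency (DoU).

Molecular formula: C15H10F3NO4.
DoU = (2C + 2 + N − H − X) / 2, where X is the halogen count and O/S are ignored.
    = (2·15 + 2 + 1 − 10 − 3) / 2 = 20 / 2 = 10.

10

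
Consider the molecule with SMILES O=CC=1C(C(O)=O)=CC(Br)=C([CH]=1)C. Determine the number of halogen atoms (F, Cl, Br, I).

Halogen atoms appear at heavy-atom position 10 (1×Br).
Other groups present: 1 aldehyde, 1 carboxylic acid.
Halogen count: 1.

1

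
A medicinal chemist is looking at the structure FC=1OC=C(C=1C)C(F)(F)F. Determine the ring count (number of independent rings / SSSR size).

1

In SMILES, each pair of matching ring-closure digits denotes one ring-closing bond; the number of such bonds equals the number of independent rings.
Ring-closure bonds here: 1.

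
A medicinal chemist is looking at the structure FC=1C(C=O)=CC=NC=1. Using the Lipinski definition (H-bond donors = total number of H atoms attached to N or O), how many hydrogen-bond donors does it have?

0

Donors: find every N or O and count the H atoms it carries.
  atom 5 (O): bond orders sum to 2 → 0 H
  atom 8 (N): bond orders sum to 3 → 0 H
Lipinski HBD = 0.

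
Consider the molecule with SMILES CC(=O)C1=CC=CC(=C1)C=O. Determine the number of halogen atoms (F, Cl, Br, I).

Scan the SMILES for the halogen motif — none present.
Groups that are present: 1 aldehyde, 1 ketone.

0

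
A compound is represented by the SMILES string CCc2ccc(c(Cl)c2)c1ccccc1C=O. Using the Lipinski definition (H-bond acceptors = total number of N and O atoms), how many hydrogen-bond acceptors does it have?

1

N atoms: 0; O atoms: 1.
Lipinski HBA = 0 + 1 = 1.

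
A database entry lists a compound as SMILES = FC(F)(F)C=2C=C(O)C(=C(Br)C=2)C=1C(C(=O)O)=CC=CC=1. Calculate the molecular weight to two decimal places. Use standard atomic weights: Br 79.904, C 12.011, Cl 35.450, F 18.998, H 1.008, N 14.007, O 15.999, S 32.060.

First, the molecular formula is C14H8BrF3O3 (counting implicit H from valence).
  Br: 1 × 79.904 = 79.904
  C: 14 × 12.011 = 168.154
  F: 3 × 18.998 = 56.994
  H: 8 × 1.008 = 8.064
  O: 3 × 15.999 = 47.997
Sum: 1×79.904 + 14×12.011 + 3×18.998 + 8×1.008 + 3×15.999 = 361.113 → 361.11 g/mol.

361.11 g/mol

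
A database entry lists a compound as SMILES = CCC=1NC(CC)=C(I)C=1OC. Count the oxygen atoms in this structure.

Scan the SMILES for O atoms (remember two-letter symbols like Cl and Br are single atoms).
Oxygen count: 1.

1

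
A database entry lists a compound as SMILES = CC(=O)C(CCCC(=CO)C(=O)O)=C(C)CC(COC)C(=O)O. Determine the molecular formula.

C16H24O7

Walk through each heavy atom and fill implicit hydrogens from standard valence (C 4, N 3, O 2, S 2, halogen 1):
  atom 1: C, bond orders sum to 1 (valence 4) → 3 H
  atom 2: C, bond orders sum to 4 (valence 4) → 0 H
  atom 3: O, bond orders sum to 2 (valence 2) → 0 H
  atom 4: C, bond orders sum to 4 (valence 4) → 0 H
  atom 5: C, bond orders sum to 2 (valence 4) → 2 H
  atom 6: C, bond orders sum to 2 (valence 4) → 2 H
  atom 7: C, bond orders sum to 2 (valence 4) → 2 H
  atom 8: C, bond orders sum to 4 (valence 4) → 0 H
  atom 9: C, bond orders sum to 3 (valence 4) → 1 H
  atom 10: O, bond orders sum to 1 (valence 2) → 1 H
  atom 11: C, bond orders sum to 4 (valence 4) → 0 H
  atom 12: O, bond orders sum to 2 (valence 2) → 0 H
  atom 13: O, bond orders sum to 1 (valence 2) → 1 H
  atom 14: C, bond orders sum to 4 (valence 4) → 0 H
  atom 15: C, bond orders sum to 1 (valence 4) → 3 H
  atom 16: C, bond orders sum to 2 (valence 4) → 2 H
  atom 17: C, bond orders sum to 3 (valence 4) → 1 H
  atom 18: C, bond orders sum to 2 (valence 4) → 2 H
  atom 19: O, bond orders sum to 2 (valence 2) → 0 H
  atom 20: C, bond orders sum to 1 (valence 4) → 3 H
  atom 21: C, bond orders sum to 4 (valence 4) → 0 H
  atom 22: O, bond orders sum to 2 (valence 2) → 0 H
  atom 23: O, bond orders sum to 1 (valence 2) → 1 H
Totals → C:16, H:24, O:7.
In Hill order: C16H24O7.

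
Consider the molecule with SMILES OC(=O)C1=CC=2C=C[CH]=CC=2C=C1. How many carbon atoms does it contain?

Count every carbon token in the SMILES (each C, including those in ring-closure positions and inside branches).
Carbon count: 11.

11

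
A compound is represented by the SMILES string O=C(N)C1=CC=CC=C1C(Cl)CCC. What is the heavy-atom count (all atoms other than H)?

Every atom symbol written in the SMILES (organic subset) is one heavy atom; implicit H are not written.
Heavy atoms by element → C:11, Cl:1, N:1, O:1.
Total: 14.

14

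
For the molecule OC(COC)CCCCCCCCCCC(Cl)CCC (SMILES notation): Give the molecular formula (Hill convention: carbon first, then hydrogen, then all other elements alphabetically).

Walk through each heavy atom and fill implicit hydrogens from standard valence (C 4, N 3, O 2, S 2, halogen 1):
  atom 1: O, bond orders sum to 1 (valence 2) → 1 H
  atom 2: C, bond orders sum to 3 (valence 4) → 1 H
  atom 3: C, bond orders sum to 2 (valence 4) → 2 H
  atom 4: O, bond orders sum to 2 (valence 2) → 0 H
  atom 5: C, bond orders sum to 1 (valence 4) → 3 H
  atom 6: C, bond orders sum to 2 (valence 4) → 2 H
  atom 7: C, bond orders sum to 2 (valence 4) → 2 H
  atom 8: C, bond orders sum to 2 (valence 4) → 2 H
  atom 9: C, bond orders sum to 2 (valence 4) → 2 H
  atom 10: C, bond orders sum to 2 (valence 4) → 2 H
  atom 11: C, bond orders sum to 2 (valence 4) → 2 H
  atom 12: C, bond orders sum to 2 (valence 4) → 2 H
  atom 13: C, bond orders sum to 2 (valence 4) → 2 H
  atom 14: C, bond orders sum to 2 (valence 4) → 2 H
  atom 15: C, bond orders sum to 2 (valence 4) → 2 H
  atom 16: C, bond orders sum to 3 (valence 4) → 1 H
  atom 17: Cl (halogen, monovalent) → 0 H
  atom 18: C, bond orders sum to 2 (valence 4) → 2 H
  atom 19: C, bond orders sum to 2 (valence 4) → 2 H
  atom 20: C, bond orders sum to 1 (valence 4) → 3 H
Totals → C:17, H:35, Cl:1, O:2.

C17H35ClO2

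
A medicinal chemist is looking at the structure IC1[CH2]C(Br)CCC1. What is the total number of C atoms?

Count every carbon token in the SMILES (each C, including those in ring-closure positions and inside branches).
Carbon count: 6.

6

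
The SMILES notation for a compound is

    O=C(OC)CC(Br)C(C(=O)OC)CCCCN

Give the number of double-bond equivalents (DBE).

2

Molecular formula: C11H20BrNO4.
DoU = (2C + 2 + N − H − X) / 2, where X is the halogen count and O/S are ignored.
    = (2·11 + 2 + 1 − 20 − 1) / 2 = 4 / 2 = 2.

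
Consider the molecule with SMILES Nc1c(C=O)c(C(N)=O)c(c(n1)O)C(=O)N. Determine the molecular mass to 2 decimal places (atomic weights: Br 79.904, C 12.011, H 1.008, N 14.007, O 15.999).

First, the molecular formula is C8H8N4O4 (counting implicit H from valence).
  C: 8 × 12.011 = 96.088
  H: 8 × 1.008 = 8.064
  N: 4 × 14.007 = 56.028
  O: 4 × 15.999 = 63.996
Sum: 8×12.011 + 8×1.008 + 4×14.007 + 4×15.999 = 224.176 → 224.18 g/mol.

224.18 g/mol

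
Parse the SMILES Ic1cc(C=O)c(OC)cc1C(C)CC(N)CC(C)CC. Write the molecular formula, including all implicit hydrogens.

C17H26INO2

Walk through each heavy atom and fill implicit hydrogens from standard valence (C 4, N 3, O 2, S 2, halogen 1); for lowercase aromatic atoms, an aromatic c carries 1 H when it has two neighbours and 0 H with three, and aromatic n carries 0 H:
  atom 1: I (halogen, monovalent) → 0 H
  atom 2: aromatic c, 3 neighbours → 0 H
  atom 3: aromatic c, 2 neighbours → 1 H
  atom 4: aromatic c, 3 neighbours → 0 H
  atom 5: C, bond orders sum to 3 (valence 4) → 1 H
  atom 6: O, bond orders sum to 2 (valence 2) → 0 H
  atom 7: aromatic c, 3 neighbours → 0 H
  atom 8: O, bond orders sum to 2 (valence 2) → 0 H
  atom 9: C, bond orders sum to 1 (valence 4) → 3 H
  atom 10: aromatic c, 2 neighbours → 1 H
  atom 11: aromatic c, 3 neighbours → 0 H
  atom 12: C, bond orders sum to 3 (valence 4) → 1 H
  atom 13: C, bond orders sum to 1 (valence 4) → 3 H
  atom 14: C, bond orders sum to 2 (valence 4) → 2 H
  atom 15: C, bond orders sum to 3 (valence 4) → 1 H
  atom 16: N, bond orders sum to 1 (valence 3) → 2 H
  atom 17: C, bond orders sum to 2 (valence 4) → 2 H
  atom 18: C, bond orders sum to 3 (valence 4) → 1 H
  atom 19: C, bond orders sum to 1 (valence 4) → 3 H
  atom 20: C, bond orders sum to 2 (valence 4) → 2 H
  atom 21: C, bond orders sum to 1 (valence 4) → 3 H
Totals → C:17, H:26, I:1, N:1, O:2.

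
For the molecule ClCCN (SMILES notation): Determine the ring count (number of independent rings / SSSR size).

In SMILES, each pair of matching ring-closure digits denotes one ring-closing bond; the number of such bonds equals the number of independent rings.
Ring-closure bonds here: 0.

0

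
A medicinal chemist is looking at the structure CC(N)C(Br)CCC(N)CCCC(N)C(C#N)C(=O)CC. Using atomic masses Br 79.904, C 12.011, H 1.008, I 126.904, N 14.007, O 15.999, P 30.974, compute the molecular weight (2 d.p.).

First, the molecular formula is C15H29BrN4O (counting implicit H from valence).
  Br: 1 × 79.904 = 79.904
  C: 15 × 12.011 = 180.165
  H: 29 × 1.008 = 29.232
  N: 4 × 14.007 = 56.028
  O: 1 × 15.999 = 15.999
Sum: 1×79.904 + 15×12.011 + 29×1.008 + 4×14.007 + 1×15.999 = 361.328 → 361.33 g/mol.

361.33 g/mol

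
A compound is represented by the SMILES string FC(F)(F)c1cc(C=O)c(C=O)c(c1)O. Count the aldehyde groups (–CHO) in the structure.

The aldehyde motif appears at heavy-atom positions 8, 11 in the SMILES.
Other groups present: 1 hydroxyl.
Aldehyde count: 2.

2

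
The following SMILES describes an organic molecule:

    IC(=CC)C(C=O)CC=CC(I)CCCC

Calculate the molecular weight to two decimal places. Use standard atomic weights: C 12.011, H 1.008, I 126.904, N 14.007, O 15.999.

First, the molecular formula is C13H20I2O (counting implicit H from valence).
  C: 13 × 12.011 = 156.143
  H: 20 × 1.008 = 20.160
  I: 2 × 126.904 = 253.808
  O: 1 × 15.999 = 15.999
Sum: 13×12.011 + 20×1.008 + 2×126.904 + 1×15.999 = 446.110 → 446.11 g/mol.

446.11 g/mol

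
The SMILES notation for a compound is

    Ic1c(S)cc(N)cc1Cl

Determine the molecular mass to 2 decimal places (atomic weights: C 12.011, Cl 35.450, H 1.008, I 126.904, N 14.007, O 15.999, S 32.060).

285.53 g/mol

First, the molecular formula is C6H5ClINS (counting implicit H from valence).
  C: 6 × 12.011 = 72.066
  Cl: 1 × 35.450 = 35.450
  H: 5 × 1.008 = 5.040
  I: 1 × 126.904 = 126.904
  N: 1 × 14.007 = 14.007
  S: 1 × 32.060 = 32.060
Sum: 6×12.011 + 1×35.450 + 5×1.008 + 1×126.904 + 1×14.007 + 1×32.060 = 285.527 → 285.53 g/mol.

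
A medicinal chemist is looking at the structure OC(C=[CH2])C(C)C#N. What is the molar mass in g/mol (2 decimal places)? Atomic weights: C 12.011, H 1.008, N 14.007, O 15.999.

First, the molecular formula is C6H9NO (counting implicit H from valence).
  C: 6 × 12.011 = 72.066
  H: 9 × 1.008 = 9.072
  N: 1 × 14.007 = 14.007
  O: 1 × 15.999 = 15.999
Sum: 6×12.011 + 9×1.008 + 1×14.007 + 1×15.999 = 111.144 → 111.14 g/mol.

111.14 g/mol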